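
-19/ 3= -6.33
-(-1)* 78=78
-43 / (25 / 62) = -2666 / 25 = -106.64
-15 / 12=-5 / 4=-1.25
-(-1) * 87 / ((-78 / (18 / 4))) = -261 / 52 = -5.02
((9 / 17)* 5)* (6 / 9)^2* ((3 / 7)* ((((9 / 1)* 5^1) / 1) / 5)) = 540 / 119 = 4.54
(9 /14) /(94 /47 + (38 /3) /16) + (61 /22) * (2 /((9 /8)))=239564 /46431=5.16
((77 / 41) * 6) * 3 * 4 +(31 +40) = 206.22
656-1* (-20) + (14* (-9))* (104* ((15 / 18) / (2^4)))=-13 / 2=-6.50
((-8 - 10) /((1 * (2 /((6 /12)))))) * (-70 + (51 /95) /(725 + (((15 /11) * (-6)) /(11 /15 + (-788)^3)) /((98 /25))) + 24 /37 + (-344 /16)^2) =-71297757547539661790631 /40325708210290721000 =-1768.05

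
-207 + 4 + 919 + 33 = 749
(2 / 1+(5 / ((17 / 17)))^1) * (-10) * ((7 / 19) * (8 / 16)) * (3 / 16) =-735 / 304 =-2.42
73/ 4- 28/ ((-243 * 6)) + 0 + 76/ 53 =3045085/ 154548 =19.70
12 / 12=1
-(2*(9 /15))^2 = -36 /25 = -1.44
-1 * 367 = -367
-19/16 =-1.19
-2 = -2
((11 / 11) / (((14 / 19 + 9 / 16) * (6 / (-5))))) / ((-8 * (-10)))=-19 / 2370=-0.01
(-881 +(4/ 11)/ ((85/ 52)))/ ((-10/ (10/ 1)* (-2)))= -823527/ 1870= -440.39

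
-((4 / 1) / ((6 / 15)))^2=-100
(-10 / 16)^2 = 25 / 64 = 0.39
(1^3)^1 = 1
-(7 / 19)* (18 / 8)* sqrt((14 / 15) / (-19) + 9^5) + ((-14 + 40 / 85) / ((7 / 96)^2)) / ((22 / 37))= -39214080 / 9163- 21* sqrt(4796251035) / 7220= -4481.05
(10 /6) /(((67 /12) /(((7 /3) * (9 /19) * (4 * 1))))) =1680 /1273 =1.32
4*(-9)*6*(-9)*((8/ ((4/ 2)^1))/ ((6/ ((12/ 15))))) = 5184/ 5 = 1036.80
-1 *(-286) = 286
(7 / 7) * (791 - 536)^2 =65025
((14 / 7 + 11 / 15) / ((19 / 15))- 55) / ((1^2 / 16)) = -845.47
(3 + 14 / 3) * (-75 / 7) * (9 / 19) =-5175 / 133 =-38.91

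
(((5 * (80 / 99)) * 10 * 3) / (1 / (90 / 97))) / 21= 40000 / 7469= 5.36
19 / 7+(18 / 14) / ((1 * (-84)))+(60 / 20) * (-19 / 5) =-8527 / 980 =-8.70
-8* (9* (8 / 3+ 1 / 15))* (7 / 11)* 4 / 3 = -9184 / 55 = -166.98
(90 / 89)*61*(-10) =-54900 / 89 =-616.85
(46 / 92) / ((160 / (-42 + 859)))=2.55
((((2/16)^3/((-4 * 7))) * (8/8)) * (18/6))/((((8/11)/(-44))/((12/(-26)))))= -1089/186368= -0.01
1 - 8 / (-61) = 69 / 61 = 1.13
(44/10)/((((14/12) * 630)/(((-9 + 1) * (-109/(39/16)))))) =306944/143325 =2.14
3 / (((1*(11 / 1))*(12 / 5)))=0.11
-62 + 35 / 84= -739 / 12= -61.58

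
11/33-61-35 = -287/3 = -95.67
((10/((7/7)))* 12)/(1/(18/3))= 720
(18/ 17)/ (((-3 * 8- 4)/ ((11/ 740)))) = -99/ 176120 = -0.00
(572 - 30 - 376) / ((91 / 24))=3984 / 91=43.78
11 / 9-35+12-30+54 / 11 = -4640 / 99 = -46.87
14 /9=1.56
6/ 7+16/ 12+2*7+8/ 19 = 6628/ 399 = 16.61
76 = 76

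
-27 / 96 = -9 / 32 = -0.28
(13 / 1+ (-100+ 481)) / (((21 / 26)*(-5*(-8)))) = 2561 / 210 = 12.20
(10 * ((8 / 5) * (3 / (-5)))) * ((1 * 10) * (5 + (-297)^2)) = -8468544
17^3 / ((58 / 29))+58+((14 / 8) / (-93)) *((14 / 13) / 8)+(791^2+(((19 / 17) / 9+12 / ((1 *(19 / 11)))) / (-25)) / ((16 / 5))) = 14718882276641 / 23430420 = 628195.41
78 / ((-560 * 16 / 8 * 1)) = -0.07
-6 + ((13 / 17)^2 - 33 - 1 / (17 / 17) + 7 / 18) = -203015 / 5202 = -39.03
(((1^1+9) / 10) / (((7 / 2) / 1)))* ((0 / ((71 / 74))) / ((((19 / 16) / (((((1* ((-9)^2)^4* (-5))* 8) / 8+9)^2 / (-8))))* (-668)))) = 0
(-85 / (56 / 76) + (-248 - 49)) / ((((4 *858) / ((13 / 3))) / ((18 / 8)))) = -5773 / 4928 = -1.17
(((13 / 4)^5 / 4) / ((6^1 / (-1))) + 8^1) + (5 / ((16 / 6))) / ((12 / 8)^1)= -143965 / 24576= -5.86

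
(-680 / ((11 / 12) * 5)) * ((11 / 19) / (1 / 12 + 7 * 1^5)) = -1152 / 95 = -12.13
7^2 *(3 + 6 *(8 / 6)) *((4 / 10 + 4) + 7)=30723 / 5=6144.60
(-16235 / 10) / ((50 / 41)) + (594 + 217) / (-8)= -286529 / 200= -1432.64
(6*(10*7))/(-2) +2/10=-1049/5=-209.80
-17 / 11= -1.55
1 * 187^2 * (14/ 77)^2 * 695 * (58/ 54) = 23299180/ 27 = 862932.59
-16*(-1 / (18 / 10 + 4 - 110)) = -80 / 521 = -0.15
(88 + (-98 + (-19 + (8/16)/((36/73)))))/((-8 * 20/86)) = 17329/1152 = 15.04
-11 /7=-1.57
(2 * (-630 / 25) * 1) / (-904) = 0.06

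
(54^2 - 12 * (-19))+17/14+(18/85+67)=3822787/1190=3212.43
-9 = -9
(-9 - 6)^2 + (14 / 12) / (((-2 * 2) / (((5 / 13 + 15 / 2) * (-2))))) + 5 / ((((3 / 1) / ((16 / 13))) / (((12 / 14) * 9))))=245.42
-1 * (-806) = 806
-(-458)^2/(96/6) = -52441/4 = -13110.25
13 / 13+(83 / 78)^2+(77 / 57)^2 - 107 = -226315411 / 2196324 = -103.04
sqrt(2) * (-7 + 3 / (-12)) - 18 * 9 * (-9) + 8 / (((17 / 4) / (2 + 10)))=25170 / 17 - 29 * sqrt(2) / 4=1470.34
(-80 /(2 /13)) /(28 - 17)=-520 /11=-47.27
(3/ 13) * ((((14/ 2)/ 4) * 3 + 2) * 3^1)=261/ 52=5.02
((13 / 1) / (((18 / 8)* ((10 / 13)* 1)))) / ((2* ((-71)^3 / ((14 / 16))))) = -1183 / 128847960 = -0.00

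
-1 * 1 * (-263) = 263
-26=-26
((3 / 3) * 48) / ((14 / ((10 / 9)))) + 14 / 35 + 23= 2857 / 105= 27.21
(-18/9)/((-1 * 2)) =1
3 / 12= 1 / 4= 0.25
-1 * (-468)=468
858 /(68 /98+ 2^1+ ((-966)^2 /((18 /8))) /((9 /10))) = 189189 /101610914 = 0.00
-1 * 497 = -497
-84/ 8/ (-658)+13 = 13.02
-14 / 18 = -7 / 9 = -0.78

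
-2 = -2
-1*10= -10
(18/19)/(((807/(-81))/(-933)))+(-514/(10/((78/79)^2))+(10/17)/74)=3874201158113/100318426895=38.62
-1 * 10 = -10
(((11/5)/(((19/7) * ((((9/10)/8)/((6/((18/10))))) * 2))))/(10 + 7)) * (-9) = -6160/969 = -6.36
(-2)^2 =4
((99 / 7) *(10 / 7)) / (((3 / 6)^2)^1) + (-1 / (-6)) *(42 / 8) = 32023 / 392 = 81.69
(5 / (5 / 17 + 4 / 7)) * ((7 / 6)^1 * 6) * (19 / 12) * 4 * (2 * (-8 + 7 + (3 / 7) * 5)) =180880 / 309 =585.37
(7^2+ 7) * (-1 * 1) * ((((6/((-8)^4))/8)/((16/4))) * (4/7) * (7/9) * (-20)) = 35/1536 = 0.02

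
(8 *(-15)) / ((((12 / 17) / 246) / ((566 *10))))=-236701200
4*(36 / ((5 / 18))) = 2592 / 5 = 518.40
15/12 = 1.25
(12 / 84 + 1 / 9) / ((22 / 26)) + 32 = 22384 / 693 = 32.30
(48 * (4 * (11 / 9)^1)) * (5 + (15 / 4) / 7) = 27280 / 21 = 1299.05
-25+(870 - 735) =110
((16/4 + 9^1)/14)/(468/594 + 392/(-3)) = -429/60004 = -0.01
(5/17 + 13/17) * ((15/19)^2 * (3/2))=6075/6137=0.99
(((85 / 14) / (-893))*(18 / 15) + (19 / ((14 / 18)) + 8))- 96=-397436 / 6251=-63.58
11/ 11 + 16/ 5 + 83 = 436/ 5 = 87.20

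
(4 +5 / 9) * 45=205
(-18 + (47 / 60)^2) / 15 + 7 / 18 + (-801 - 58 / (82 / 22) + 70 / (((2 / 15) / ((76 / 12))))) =5551978769 / 2214000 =2507.67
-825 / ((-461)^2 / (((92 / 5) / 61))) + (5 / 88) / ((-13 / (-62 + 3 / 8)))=31816792805 / 118644523712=0.27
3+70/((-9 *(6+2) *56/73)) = 1.73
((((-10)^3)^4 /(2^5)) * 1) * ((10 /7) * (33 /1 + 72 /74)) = 392812500000000 /259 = 1516650579150.58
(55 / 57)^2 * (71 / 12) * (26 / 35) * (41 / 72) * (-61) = -1396595915 / 9824976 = -142.15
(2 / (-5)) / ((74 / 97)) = -97 / 185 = -0.52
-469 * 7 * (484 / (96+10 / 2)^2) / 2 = -794486 / 10201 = -77.88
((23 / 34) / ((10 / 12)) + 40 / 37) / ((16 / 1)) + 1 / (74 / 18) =18193 / 50320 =0.36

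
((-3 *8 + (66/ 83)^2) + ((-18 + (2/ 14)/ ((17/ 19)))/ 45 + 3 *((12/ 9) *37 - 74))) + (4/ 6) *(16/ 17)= -3583430237/ 36890595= -97.14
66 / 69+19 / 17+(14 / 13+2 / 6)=53134 / 15249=3.48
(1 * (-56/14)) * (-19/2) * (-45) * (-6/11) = 10260/11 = 932.73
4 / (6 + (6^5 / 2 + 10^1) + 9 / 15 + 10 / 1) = 20 / 19573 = 0.00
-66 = -66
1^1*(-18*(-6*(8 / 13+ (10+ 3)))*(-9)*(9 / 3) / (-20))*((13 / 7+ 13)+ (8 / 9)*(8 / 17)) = 30323.64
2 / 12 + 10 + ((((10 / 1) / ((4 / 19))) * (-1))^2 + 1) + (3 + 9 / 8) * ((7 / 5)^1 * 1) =272783 / 120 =2273.19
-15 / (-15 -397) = 0.04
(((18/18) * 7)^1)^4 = 2401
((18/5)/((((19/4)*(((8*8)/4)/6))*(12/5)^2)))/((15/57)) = 3/16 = 0.19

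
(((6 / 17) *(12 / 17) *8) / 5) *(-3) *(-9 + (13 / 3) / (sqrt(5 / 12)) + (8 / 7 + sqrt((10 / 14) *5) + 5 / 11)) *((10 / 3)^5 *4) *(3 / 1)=-26624000 *sqrt(15) / 2601 - 25600000 *sqrt(7) / 6069 + 972800000 / 22253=-7088.84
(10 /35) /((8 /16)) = 4 /7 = 0.57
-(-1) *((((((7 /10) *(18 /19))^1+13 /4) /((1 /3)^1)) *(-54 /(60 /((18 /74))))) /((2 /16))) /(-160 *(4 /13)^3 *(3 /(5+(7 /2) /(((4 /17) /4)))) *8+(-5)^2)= -140478377 /158965875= -0.88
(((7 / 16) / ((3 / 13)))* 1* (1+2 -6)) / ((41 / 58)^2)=-76531 / 6724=-11.38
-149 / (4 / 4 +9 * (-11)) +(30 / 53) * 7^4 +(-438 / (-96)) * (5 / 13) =735898953 / 540176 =1362.33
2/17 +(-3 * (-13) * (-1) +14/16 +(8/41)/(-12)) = -38.02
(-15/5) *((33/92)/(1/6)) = -297/46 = -6.46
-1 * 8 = -8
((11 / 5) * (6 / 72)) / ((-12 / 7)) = -77 / 720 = -0.11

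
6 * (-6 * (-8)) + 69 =357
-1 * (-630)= 630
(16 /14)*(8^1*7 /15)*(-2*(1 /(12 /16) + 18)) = -7424 /45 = -164.98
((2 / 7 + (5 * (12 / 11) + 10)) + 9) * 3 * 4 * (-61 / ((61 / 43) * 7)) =-982980 / 539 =-1823.71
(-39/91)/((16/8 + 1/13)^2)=-169/1701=-0.10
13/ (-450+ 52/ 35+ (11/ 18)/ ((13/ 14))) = -53235/ 1833971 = -0.03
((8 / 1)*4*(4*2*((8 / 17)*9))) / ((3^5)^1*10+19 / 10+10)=184320 / 415123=0.44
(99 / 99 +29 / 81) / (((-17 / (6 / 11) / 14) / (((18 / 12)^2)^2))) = -105 / 34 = -3.09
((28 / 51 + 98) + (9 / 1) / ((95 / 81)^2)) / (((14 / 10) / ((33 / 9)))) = 275.24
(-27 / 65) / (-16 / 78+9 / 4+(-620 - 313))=324 / 726145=0.00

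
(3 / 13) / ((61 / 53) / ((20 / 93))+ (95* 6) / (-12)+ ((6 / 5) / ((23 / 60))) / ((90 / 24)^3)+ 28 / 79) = -433354500 / 78371607587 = -0.01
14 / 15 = 0.93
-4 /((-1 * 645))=4 /645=0.01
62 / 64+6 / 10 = 1.57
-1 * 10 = -10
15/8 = 1.88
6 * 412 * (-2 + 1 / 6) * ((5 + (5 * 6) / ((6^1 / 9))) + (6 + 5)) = -276452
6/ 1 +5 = 11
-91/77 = -13/11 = -1.18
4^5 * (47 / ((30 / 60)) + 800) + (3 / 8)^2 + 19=58590409 / 64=915475.14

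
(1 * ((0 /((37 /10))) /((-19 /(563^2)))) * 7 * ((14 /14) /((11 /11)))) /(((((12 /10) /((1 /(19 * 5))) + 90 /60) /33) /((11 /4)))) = 0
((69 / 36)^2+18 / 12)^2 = 555025 / 20736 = 26.77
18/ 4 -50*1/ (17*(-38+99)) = 9233/ 2074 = 4.45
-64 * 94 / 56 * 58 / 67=-43616 / 469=-93.00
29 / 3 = 9.67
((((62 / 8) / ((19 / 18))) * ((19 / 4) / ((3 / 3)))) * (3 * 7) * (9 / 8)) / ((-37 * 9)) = -5859 / 2368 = -2.47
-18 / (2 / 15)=-135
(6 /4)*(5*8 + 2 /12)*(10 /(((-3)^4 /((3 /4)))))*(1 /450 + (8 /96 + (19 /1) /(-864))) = 330893 /933120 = 0.35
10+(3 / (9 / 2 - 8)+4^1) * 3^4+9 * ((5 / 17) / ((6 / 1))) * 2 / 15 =31491 / 119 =264.63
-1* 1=-1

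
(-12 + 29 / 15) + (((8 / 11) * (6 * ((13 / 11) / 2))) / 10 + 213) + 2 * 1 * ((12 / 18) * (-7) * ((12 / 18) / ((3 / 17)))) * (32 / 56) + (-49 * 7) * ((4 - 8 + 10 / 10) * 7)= 120651013 / 16335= 7386.04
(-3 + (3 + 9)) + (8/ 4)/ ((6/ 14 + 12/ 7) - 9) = 209/ 24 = 8.71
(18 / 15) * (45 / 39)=18 / 13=1.38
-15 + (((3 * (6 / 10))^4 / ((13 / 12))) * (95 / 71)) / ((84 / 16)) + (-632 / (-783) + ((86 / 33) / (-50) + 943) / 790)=-5786330602751 / 549529855875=-10.53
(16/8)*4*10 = 80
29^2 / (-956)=-841 / 956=-0.88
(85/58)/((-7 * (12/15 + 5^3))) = -25/15022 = -0.00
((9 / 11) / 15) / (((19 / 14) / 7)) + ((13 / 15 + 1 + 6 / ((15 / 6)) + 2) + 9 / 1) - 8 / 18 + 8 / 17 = 2490073 / 159885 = 15.57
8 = 8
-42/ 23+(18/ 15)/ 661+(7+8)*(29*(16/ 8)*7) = 462792678/ 76015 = 6088.18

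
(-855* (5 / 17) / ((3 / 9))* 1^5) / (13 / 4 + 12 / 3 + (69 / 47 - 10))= 2411100 / 4097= 588.50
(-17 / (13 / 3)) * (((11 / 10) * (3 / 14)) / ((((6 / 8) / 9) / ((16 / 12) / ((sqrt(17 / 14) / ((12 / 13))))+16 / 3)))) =-26928 / 455 - 4752 * sqrt(238) / 5915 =-71.58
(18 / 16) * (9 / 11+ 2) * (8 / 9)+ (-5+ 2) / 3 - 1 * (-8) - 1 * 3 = 75 / 11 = 6.82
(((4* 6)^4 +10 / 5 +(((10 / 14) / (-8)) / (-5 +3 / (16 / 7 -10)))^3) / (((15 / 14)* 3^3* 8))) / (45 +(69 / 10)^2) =33235857328373065 / 2147010458096448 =15.48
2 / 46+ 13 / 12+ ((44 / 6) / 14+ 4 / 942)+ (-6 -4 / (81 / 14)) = -41247589 / 8189748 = -5.04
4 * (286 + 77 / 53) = 60940 / 53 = 1149.81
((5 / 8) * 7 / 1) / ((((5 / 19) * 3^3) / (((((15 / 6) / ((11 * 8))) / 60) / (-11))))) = -133 / 5018112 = -0.00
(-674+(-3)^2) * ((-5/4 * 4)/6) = 3325/6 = 554.17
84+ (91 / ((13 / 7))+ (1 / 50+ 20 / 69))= 459919 / 3450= 133.31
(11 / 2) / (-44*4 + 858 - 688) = -11 / 12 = -0.92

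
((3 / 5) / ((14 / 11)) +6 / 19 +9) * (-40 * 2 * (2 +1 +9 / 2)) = -781020 / 133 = -5872.33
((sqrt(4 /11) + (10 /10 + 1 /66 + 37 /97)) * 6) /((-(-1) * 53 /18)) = 216 * sqrt(11) /583 + 160938 /56551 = 4.07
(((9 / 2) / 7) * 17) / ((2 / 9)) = 1377 / 28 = 49.18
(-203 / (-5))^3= 8365427 / 125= 66923.42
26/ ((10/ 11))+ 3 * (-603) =-8902/ 5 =-1780.40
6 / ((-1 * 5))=-6 / 5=-1.20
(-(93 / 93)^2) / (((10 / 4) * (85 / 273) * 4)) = -0.32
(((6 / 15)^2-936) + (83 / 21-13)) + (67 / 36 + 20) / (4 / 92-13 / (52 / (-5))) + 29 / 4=-98610889 / 107100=-920.74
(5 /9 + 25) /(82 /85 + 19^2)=19550 /276903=0.07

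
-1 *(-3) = 3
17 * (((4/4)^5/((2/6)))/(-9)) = -17/3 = -5.67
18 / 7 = 2.57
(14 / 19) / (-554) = -0.00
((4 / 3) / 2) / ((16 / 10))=5 / 12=0.42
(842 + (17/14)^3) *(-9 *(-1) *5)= 104191245/2744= 37970.57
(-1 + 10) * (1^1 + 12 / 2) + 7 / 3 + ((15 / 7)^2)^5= 1785316320679 / 847425747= 2106.75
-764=-764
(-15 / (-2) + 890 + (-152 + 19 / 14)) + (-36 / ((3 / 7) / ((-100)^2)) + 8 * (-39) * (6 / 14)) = -5875708 / 7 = -839386.86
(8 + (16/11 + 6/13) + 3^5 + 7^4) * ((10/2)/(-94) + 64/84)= 265467245/141141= 1880.87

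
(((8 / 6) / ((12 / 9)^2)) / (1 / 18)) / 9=3 / 2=1.50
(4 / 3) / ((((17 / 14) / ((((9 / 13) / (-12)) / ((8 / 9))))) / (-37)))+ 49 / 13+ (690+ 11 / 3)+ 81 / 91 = 700.96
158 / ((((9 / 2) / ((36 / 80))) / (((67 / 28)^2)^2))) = 1591938559 / 3073280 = 517.99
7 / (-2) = -7 / 2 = -3.50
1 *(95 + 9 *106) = 1049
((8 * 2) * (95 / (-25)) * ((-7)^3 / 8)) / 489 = 13034 / 2445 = 5.33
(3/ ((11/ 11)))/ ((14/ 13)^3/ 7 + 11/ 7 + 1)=46137/ 42290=1.09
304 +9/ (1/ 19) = 475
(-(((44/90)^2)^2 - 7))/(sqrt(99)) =28470119 * sqrt(11)/135320625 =0.70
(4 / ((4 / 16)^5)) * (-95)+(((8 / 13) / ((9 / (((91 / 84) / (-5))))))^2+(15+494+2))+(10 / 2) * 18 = -7080758771 / 18225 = -388519.00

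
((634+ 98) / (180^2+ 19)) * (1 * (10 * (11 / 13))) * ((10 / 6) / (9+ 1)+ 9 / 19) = 979660 / 8007493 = 0.12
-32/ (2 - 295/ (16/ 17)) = 512/ 4983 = 0.10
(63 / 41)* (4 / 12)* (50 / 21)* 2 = 100 / 41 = 2.44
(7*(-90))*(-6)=3780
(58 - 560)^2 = 252004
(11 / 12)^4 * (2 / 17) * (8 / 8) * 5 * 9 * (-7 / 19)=-512435 / 372096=-1.38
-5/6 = -0.83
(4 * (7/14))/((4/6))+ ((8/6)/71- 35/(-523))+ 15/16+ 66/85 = 727162909/151502640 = 4.80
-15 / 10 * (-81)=243 / 2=121.50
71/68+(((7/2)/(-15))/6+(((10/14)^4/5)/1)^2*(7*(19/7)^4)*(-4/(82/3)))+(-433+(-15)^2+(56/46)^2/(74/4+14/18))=-2357344848754299550229/11384366767242316785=-207.07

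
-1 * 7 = -7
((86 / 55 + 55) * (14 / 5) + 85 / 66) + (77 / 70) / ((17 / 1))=2240224 / 14025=159.73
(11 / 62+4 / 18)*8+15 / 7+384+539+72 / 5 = 942.74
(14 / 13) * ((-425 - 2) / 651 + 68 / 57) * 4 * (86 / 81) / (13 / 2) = 703136 / 1860651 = 0.38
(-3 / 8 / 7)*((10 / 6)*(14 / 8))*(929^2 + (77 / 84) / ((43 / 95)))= -2226651005 / 16512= -134850.47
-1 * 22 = -22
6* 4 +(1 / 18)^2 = 7777 / 324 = 24.00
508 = 508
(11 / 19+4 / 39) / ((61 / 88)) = 44440 / 45201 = 0.98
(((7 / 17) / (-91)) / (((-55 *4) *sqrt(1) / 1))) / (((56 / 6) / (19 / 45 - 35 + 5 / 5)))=-1511 / 20420400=-0.00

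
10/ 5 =2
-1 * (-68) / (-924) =-17 / 231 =-0.07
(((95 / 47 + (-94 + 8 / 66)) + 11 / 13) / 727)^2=3367452543844 / 214871651567001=0.02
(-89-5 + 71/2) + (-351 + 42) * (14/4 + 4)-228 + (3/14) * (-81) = -36699/14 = -2621.36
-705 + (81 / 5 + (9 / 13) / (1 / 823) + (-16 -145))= -18202 / 65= -280.03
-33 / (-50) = 33 / 50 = 0.66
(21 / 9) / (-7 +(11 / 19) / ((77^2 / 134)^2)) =-425032223 / 1275042801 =-0.33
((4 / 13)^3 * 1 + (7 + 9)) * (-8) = -281728 / 2197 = -128.23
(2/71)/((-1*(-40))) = 1/1420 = 0.00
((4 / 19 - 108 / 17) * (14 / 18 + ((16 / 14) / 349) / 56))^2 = 56414108673703936 / 2471343294736449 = 22.83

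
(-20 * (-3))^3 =216000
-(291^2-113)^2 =-7151746624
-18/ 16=-9/ 8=-1.12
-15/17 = -0.88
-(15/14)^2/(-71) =0.02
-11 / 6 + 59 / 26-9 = -334 / 39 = -8.56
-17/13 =-1.31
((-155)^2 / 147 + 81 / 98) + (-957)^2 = 38472557 / 42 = 916013.26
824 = 824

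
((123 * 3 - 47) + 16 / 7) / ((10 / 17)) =3859 / 7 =551.29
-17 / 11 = -1.55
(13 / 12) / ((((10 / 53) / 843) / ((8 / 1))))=193609 / 5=38721.80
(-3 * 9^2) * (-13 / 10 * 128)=202176 / 5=40435.20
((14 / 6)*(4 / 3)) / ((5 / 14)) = 392 / 45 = 8.71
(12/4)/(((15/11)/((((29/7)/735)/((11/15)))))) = 29/1715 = 0.02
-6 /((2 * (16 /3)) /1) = -9 /16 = -0.56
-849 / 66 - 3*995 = -65953 / 22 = -2997.86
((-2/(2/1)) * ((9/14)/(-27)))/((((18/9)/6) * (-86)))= -1/1204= -0.00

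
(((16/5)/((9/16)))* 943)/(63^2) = 241408/178605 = 1.35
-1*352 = -352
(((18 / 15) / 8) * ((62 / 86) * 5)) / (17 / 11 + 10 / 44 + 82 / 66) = 3069 / 17114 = 0.18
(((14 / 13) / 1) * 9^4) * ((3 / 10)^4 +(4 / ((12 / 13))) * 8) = 15925080087 / 65000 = 245001.23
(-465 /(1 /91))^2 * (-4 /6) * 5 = -5968530750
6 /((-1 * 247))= -6 /247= -0.02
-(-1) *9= 9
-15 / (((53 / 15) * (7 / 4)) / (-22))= 19800 / 371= 53.37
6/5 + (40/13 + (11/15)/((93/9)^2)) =267587/62465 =4.28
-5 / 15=-1 / 3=-0.33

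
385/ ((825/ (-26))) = -182/ 15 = -12.13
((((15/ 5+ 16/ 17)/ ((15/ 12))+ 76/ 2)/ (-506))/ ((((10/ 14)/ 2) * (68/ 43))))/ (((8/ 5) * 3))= -15953/ 531760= -0.03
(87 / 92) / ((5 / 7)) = 609 / 460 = 1.32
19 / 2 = 9.50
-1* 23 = -23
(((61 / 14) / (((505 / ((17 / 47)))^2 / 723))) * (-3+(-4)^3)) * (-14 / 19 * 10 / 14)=853966389 / 14985115985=0.06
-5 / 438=-0.01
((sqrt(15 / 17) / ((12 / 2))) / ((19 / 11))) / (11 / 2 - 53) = -11 * sqrt(255) / 92055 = -0.00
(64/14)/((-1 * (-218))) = 16/763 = 0.02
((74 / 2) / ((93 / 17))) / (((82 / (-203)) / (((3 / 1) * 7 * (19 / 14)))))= -2426053 / 5084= -477.19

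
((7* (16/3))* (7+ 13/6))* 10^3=3080000/9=342222.22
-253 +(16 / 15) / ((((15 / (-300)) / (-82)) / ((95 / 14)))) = 243967 / 21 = 11617.48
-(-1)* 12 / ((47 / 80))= 960 / 47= 20.43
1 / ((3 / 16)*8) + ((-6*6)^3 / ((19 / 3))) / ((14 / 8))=-1679350 / 399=-4208.90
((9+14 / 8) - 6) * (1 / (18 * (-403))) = -19 / 29016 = -0.00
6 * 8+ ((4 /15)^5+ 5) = 53.00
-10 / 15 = -2 / 3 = -0.67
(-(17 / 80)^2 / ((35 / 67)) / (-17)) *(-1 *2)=-1139 / 112000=-0.01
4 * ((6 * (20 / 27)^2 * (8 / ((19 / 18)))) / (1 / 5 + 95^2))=128000 / 11574819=0.01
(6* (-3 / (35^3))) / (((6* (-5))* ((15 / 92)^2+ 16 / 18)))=228528 / 14949869375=0.00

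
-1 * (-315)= 315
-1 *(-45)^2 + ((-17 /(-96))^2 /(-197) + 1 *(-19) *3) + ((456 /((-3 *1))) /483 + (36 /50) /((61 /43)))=-927993518204597 /445763404800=-2081.81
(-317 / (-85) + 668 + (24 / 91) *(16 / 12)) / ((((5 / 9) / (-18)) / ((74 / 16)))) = -15580045359 / 154700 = -100711.35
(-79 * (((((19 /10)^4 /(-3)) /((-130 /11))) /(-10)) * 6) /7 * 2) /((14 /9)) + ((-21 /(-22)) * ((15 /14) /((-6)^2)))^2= 3.20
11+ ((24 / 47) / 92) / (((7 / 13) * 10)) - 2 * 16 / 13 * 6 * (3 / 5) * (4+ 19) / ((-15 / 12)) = 428045024 / 2459275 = 174.05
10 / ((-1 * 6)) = -5 / 3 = -1.67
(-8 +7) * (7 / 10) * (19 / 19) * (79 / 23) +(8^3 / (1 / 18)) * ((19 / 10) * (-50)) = -875522.40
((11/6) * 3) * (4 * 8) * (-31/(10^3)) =-682/125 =-5.46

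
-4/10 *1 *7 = -14/5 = -2.80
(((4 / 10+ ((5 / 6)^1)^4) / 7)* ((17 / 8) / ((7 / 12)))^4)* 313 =149454231341 / 21512960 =6947.17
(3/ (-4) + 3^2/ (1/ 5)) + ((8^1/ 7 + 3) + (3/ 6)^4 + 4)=5875/ 112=52.46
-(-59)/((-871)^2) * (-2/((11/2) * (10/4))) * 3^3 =-12744/41725255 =-0.00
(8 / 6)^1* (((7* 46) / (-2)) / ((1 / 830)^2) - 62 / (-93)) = -1330954792 / 9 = -147883865.78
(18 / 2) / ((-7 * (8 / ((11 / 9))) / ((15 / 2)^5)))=-4661.34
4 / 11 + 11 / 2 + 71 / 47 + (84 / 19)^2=10048529 / 373274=26.92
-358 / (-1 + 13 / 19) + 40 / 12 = 1137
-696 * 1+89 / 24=-16615 / 24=-692.29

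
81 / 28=2.89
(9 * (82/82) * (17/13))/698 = 153/9074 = 0.02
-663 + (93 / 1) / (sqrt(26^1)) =-663 + 93*sqrt(26) / 26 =-644.76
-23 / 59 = -0.39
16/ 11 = 1.45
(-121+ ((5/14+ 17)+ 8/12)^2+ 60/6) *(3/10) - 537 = -472.84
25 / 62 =0.40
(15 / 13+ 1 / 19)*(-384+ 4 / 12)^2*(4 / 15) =1579162792 / 33345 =47358.31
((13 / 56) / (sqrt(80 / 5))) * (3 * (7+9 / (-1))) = -39 / 112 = -0.35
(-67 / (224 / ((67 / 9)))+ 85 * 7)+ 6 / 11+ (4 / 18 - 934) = -838891 / 2464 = -340.46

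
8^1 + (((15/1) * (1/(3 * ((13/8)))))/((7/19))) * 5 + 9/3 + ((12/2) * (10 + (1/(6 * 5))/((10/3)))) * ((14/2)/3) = 877687/4550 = 192.90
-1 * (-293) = 293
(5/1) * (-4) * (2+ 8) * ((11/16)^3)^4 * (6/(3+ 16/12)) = -706146384762225/228698418577408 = -3.09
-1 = -1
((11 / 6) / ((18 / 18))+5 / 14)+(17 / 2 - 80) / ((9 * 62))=16111 / 7812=2.06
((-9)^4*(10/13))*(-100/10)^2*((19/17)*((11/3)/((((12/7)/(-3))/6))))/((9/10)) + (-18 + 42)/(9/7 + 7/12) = -24129557.29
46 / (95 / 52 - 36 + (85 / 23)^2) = -1265368 / 564333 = -2.24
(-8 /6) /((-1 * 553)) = 4 /1659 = 0.00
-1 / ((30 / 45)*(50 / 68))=-51 / 25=-2.04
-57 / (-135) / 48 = 19 / 2160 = 0.01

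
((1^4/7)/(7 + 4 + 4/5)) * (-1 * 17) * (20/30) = -170/1239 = -0.14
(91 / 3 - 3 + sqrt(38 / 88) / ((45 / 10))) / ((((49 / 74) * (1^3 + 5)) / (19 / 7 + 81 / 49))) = 30.21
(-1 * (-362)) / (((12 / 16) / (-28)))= -40544 / 3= -13514.67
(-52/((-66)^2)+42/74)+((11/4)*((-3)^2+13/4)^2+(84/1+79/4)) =516.98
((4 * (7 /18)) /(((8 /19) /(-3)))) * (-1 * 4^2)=532 /3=177.33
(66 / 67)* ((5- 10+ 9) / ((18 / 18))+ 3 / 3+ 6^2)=2706 / 67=40.39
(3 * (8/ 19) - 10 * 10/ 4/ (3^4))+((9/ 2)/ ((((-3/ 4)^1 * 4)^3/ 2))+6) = 10190/ 1539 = 6.62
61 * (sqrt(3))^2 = 183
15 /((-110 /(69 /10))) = -207 /220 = -0.94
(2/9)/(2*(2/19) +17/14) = 532/3411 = 0.16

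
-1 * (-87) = 87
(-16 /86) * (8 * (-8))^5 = 199765920.74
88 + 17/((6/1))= 545/6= 90.83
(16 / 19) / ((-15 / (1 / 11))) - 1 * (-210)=658334 / 3135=209.99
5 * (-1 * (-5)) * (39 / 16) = 975 / 16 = 60.94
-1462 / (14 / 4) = -2924 / 7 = -417.71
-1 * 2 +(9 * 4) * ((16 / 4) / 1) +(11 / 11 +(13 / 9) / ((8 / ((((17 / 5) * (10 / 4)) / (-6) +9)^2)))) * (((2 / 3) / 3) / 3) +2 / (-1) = 19713541 / 139968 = 140.84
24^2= 576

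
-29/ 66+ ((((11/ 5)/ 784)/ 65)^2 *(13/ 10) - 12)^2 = 11815720598446073254883153/ 82304755653120000000000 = 143.56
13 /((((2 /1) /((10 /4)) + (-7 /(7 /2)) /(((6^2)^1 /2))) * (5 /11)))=1287 /31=41.52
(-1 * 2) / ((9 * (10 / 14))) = -14 / 45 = -0.31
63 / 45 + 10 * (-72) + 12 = -3533 / 5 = -706.60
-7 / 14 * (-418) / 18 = 209 / 18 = 11.61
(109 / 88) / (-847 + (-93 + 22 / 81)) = -8829 / 6698384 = -0.00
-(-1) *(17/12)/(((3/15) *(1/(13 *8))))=2210/3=736.67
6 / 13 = 0.46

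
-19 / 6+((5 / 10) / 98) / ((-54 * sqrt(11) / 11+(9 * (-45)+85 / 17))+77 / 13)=-536637328897 / 169463725620+4563 * sqrt(11) / 28243954270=-3.17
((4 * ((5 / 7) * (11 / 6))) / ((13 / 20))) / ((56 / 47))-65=-58.24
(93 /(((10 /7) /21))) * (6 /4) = 41013 /20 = 2050.65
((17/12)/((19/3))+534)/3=40601/228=178.07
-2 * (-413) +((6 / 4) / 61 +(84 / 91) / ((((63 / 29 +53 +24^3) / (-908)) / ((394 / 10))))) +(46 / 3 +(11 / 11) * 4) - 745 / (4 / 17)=-173798486551 / 74807655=-2323.27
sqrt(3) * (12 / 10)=6 * sqrt(3) / 5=2.08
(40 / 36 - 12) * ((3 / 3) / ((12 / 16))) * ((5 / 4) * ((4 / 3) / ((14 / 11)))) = -1540 / 81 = -19.01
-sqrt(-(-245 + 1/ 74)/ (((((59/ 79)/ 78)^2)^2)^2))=-720869714709768*sqrt(1341546)/ 448342357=-1862300646.25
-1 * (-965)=965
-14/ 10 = -7/ 5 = -1.40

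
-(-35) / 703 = 35 / 703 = 0.05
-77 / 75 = -1.03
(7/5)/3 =7/15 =0.47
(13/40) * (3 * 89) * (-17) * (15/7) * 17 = -3009357/56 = -53738.52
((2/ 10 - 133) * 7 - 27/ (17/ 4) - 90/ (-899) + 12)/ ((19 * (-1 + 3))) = -35298107/ 1451885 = -24.31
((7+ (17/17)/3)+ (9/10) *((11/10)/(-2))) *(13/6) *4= 53339/900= 59.27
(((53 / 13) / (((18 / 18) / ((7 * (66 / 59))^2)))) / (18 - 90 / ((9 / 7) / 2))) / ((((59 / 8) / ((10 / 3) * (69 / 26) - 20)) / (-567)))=-3720239273520 / 2117252111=-1757.11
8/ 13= 0.62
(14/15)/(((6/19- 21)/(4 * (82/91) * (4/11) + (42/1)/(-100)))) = -847001/21074625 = -0.04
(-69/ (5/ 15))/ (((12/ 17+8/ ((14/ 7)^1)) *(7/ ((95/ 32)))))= -18.66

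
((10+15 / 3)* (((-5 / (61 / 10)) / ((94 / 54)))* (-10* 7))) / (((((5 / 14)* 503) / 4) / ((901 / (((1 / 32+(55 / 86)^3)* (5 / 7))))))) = 50950595222553600 / 1074375339707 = 47423.46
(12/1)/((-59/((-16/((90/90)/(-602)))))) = -115584/59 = -1959.05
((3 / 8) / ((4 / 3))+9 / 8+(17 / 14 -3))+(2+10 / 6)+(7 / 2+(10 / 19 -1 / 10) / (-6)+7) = 875639 / 63840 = 13.72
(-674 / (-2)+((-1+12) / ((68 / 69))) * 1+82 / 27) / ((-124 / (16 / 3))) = -644801 / 42687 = -15.11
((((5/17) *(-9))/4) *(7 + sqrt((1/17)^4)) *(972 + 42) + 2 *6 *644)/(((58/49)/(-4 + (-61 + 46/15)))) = -112883613094/712385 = -158458.72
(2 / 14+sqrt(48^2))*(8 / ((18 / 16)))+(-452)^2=12892720 / 63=204646.35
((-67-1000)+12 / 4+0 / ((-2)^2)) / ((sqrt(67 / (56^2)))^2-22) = 3336704 / 68925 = 48.41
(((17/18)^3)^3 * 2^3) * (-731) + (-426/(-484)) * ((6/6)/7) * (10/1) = -73398107267722789/21001289867712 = -3494.93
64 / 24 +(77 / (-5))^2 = 17987 / 75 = 239.83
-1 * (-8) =8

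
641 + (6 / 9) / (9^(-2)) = 695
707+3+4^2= 726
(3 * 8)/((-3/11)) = -88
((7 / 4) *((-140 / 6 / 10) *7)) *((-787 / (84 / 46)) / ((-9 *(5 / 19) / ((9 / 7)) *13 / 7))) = -16852031 / 4680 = -3600.86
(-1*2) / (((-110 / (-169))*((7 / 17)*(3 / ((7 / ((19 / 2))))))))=-5746 / 3135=-1.83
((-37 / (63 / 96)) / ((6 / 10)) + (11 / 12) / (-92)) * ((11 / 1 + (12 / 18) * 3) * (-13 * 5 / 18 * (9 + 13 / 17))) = 152809506785 / 3547152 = 43079.49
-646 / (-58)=323 / 29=11.14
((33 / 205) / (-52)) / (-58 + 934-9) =-11 / 3080740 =-0.00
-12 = -12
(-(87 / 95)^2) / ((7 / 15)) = -1.80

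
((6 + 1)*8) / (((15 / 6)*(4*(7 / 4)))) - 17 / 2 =-53 / 10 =-5.30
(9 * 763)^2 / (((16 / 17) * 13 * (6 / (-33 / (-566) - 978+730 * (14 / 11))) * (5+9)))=-11610325691685 / 5180032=-2241361.77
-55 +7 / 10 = -543 / 10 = -54.30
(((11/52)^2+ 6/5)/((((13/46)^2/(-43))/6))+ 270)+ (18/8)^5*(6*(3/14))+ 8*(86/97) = -364374032007067/99291745280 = -3669.73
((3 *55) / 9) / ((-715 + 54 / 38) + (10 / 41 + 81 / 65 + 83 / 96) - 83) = -89117600 / 3860692591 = -0.02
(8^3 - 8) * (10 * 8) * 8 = 322560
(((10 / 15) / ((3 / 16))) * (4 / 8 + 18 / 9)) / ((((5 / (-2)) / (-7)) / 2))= 448 / 9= 49.78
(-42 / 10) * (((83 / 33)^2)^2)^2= -15766045624973287 / 2344014363735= -6726.09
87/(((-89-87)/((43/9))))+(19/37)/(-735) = -3769133/1595440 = -2.36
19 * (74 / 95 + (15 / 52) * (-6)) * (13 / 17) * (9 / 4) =-21159 / 680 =-31.12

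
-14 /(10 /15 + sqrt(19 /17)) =-8.12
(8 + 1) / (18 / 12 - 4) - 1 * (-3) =-3 / 5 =-0.60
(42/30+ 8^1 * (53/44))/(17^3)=607/270215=0.00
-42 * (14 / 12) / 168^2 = -1 / 576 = -0.00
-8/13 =-0.62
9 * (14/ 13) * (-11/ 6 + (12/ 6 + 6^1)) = 777/ 13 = 59.77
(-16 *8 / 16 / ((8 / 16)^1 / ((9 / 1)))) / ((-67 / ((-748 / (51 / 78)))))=-164736 / 67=-2458.75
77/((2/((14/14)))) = 38.50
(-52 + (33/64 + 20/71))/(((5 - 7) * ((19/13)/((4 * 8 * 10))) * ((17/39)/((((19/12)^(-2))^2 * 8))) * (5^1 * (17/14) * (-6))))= -22829730094080/50807075381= -449.34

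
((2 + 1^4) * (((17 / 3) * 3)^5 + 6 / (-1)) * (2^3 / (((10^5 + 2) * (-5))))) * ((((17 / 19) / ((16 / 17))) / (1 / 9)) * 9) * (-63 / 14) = 15743980449 / 666680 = 23615.50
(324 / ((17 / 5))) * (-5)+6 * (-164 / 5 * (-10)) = 25356 / 17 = 1491.53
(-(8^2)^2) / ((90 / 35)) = -14336 / 9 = -1592.89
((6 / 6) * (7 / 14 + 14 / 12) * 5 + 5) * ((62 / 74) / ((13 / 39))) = 1240 / 37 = 33.51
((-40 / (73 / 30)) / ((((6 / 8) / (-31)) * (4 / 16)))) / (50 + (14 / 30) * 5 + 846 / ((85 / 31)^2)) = 16.49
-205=-205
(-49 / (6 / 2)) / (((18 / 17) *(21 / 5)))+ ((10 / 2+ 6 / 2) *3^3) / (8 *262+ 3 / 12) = -1616369 / 452790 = -3.57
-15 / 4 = -3.75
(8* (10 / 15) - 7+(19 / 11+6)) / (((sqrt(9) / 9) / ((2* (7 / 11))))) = 2800 / 121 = 23.14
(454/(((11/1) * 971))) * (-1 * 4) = -1816/10681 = -0.17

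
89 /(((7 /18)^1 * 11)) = 1602 /77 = 20.81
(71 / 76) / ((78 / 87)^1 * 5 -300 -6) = -2059 / 664544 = -0.00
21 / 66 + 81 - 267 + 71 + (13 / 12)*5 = -14423 / 132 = -109.27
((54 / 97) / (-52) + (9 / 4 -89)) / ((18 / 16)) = -875242 / 11349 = -77.12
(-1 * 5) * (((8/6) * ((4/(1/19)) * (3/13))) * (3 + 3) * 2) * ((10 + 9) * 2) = -693120/13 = -53316.92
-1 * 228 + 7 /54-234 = -24941 /54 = -461.87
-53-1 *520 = -573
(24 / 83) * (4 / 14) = 48 / 581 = 0.08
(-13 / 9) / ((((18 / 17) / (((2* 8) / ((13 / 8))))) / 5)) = -5440 / 81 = -67.16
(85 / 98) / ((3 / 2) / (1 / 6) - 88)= -85 / 7742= -0.01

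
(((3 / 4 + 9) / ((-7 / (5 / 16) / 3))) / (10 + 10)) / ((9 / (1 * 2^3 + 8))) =-0.12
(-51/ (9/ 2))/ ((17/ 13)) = -26/ 3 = -8.67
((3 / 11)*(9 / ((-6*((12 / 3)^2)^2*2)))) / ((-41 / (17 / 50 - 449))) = -201897 / 23091200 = -0.01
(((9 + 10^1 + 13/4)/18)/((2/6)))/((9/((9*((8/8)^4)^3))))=89/24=3.71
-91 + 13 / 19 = -1716 / 19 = -90.32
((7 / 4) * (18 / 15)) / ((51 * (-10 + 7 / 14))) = -7 / 1615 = -0.00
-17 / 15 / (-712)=17 / 10680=0.00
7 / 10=0.70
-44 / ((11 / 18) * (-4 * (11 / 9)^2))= 1458 / 121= 12.05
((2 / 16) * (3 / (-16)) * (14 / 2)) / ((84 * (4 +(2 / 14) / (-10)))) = -35 / 71424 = -0.00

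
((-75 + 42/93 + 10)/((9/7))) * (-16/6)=37352/279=133.88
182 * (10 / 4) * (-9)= -4095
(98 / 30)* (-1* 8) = -392 / 15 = -26.13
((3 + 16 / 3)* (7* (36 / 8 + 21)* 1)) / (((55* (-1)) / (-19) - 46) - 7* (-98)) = 1615 / 698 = 2.31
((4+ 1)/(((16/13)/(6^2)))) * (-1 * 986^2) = -142183665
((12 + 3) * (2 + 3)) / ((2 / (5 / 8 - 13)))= -7425 / 16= -464.06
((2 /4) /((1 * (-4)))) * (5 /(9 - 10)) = 5 /8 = 0.62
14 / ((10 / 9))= 63 / 5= 12.60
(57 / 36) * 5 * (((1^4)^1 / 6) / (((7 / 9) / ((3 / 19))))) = 15 / 56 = 0.27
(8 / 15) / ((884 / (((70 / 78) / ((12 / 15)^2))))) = 0.00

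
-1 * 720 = -720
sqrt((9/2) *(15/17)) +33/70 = 33/70 +3 *sqrt(510)/34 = 2.46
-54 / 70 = -27 / 35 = -0.77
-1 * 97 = -97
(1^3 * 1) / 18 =1 / 18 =0.06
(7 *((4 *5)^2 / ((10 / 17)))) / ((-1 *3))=-1586.67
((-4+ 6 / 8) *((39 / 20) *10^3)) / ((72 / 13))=-1144.27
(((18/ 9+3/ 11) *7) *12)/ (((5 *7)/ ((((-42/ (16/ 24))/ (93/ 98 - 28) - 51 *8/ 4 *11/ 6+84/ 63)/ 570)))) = -2916170/ 1662177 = -1.75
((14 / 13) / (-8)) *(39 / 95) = -21 / 380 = -0.06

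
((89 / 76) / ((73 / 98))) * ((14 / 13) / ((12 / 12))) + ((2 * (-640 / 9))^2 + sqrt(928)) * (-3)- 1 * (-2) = -29540192497 / 486837- 12 * sqrt(58) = -60769.18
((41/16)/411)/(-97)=-41/637872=-0.00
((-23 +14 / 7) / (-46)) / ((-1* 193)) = -21 / 8878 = -0.00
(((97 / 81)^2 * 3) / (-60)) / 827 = -9409 / 108518940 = -0.00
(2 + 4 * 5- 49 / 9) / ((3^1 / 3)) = 149 / 9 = 16.56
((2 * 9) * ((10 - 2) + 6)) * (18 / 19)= 4536 / 19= 238.74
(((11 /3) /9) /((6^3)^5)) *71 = 781 /12694994583552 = 0.00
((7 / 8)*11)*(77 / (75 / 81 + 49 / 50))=4002075 / 10292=388.85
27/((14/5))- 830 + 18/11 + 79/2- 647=-109819/77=-1426.22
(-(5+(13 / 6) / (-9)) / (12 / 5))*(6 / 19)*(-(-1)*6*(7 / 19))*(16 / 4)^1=-17990 / 3249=-5.54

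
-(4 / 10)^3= -0.06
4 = 4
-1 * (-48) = 48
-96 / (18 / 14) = -74.67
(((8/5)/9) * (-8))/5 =-64/225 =-0.28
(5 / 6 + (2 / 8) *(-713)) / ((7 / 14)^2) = -709.67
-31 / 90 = -0.34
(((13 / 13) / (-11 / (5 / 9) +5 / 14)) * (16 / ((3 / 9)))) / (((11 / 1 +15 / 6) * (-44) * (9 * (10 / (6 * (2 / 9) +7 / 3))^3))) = 1694 / 74412675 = 0.00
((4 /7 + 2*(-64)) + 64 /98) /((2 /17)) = -52802 /49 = -1077.59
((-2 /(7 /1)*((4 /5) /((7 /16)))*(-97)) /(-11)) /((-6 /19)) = 117952 /8085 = 14.59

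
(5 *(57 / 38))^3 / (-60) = -225 / 32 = -7.03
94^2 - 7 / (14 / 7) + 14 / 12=26501 / 3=8833.67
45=45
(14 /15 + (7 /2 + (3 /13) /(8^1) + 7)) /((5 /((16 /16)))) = 17881 /7800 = 2.29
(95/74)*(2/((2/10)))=475/37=12.84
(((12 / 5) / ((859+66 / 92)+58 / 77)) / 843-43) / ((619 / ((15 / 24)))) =-184132037437 / 4241032183944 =-0.04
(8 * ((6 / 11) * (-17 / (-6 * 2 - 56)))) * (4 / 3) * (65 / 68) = 260 / 187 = 1.39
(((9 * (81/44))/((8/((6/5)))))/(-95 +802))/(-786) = -729/163005920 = -0.00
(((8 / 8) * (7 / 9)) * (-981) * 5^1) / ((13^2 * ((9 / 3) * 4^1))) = -3815 / 2028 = -1.88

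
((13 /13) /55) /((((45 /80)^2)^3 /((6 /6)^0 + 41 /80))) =11534336 /13286025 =0.87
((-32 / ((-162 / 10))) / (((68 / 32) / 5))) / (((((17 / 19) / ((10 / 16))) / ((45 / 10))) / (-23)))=-874000 / 2601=-336.02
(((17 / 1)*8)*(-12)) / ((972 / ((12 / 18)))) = -272 / 243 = -1.12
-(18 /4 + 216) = -441 /2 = -220.50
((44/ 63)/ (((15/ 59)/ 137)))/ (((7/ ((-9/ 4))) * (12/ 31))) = -2756303/ 8820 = -312.51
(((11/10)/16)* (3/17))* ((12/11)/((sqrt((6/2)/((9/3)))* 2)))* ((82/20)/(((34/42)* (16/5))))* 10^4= 104.74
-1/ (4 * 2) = -1/ 8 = -0.12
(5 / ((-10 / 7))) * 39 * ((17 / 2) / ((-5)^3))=4641 / 500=9.28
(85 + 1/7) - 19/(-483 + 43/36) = 10342408/121415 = 85.18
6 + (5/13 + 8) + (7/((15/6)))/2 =1026/65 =15.78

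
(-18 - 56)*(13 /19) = -962 /19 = -50.63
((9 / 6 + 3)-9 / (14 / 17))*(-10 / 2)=225 / 7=32.14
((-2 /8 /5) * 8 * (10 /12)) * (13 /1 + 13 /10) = -143 /30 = -4.77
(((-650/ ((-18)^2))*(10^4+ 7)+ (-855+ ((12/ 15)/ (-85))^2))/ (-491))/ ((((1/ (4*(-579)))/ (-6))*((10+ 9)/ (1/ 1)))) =472819535361476/ 15165455625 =31177.40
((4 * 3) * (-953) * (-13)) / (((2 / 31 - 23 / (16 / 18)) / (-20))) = 737393280 / 6401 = 115199.70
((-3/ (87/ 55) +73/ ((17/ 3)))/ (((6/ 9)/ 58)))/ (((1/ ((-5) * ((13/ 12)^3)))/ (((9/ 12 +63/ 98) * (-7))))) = 96678985/ 1632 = 59239.57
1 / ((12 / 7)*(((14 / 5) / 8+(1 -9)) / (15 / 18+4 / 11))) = -2765 / 30294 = -0.09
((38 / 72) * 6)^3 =6859 / 216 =31.75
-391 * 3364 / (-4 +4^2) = -328831 / 3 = -109610.33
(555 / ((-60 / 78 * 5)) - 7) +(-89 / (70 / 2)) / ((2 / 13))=-5874 / 35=-167.83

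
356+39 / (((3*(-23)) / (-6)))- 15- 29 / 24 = 189437 / 552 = 343.18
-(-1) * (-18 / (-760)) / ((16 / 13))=117 / 6080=0.02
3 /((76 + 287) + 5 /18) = 54 /6539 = 0.01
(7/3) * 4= 28/3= 9.33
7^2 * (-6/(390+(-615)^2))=-98/126205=-0.00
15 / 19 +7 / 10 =283 / 190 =1.49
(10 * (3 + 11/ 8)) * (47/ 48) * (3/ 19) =8225/ 1216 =6.76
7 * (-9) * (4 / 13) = -252 / 13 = -19.38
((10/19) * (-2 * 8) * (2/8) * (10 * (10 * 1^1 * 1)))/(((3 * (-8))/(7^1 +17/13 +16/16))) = 60500/741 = 81.65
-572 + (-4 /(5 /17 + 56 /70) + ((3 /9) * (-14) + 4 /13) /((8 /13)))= -216779 /372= -582.74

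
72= 72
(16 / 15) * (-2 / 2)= -1.07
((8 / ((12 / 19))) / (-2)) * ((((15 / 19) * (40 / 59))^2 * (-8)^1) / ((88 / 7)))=840000 / 727529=1.15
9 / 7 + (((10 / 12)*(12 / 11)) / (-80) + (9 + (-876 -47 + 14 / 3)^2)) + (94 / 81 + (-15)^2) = 42090895753 / 49896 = 843572.55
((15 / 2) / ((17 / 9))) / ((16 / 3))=405 / 544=0.74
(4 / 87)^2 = 16 / 7569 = 0.00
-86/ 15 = -5.73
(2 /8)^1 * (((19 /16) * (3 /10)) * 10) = 57 /64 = 0.89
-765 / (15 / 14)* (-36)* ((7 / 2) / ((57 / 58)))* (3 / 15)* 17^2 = 502658856 / 95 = 5291145.85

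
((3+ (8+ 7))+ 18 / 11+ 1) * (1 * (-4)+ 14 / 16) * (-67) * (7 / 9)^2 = 18631025 / 7128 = 2613.78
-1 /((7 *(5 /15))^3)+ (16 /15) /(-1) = -5893 /5145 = -1.15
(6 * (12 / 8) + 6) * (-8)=-120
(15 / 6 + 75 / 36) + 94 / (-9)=-211 / 36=-5.86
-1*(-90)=90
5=5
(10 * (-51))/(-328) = 255/164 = 1.55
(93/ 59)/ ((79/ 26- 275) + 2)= -2418/ 414121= -0.01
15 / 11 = 1.36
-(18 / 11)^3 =-5832 / 1331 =-4.38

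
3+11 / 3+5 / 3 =25 / 3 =8.33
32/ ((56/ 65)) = 260/ 7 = 37.14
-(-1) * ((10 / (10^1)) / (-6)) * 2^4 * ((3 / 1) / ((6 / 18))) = -24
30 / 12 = 5 / 2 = 2.50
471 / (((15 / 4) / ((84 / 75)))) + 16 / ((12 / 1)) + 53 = 73127 / 375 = 195.01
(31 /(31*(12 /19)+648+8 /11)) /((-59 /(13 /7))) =-0.00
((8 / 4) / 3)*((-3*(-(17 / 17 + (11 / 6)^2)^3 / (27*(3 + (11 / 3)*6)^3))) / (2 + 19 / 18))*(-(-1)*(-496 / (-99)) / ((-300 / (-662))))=39708972073 / 27909878906250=0.00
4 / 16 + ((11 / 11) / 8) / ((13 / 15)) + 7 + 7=1497 / 104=14.39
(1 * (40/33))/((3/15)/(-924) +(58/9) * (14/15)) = 50400/250087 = 0.20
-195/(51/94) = -6110/17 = -359.41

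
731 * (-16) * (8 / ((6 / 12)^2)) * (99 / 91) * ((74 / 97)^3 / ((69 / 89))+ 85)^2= -119558097591092904663552512 / 40098439345277131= -2981614734.72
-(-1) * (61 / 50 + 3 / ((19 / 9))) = 2509 / 950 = 2.64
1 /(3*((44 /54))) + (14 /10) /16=437 /880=0.50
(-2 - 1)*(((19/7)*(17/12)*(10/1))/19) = -85/14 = -6.07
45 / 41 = 1.10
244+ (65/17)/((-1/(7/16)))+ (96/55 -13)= 3456847/14960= 231.07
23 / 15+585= 8798 / 15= 586.53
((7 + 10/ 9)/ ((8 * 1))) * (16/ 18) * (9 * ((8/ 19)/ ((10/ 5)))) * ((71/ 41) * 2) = 41464/ 7011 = 5.91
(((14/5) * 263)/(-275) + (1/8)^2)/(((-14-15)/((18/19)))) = 2108457/24244000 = 0.09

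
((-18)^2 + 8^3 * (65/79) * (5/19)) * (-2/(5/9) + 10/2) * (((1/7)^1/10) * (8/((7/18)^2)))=845930304/1838725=460.06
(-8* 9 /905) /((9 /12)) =-0.11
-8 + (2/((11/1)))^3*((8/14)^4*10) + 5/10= -47895005/6391462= -7.49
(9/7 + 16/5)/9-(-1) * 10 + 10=6457/315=20.50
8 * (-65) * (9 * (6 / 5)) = -5616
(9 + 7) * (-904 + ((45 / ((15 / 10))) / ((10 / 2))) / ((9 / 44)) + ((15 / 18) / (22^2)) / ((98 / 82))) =-82974242 / 5929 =-13994.64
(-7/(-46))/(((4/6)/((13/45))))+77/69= 1631/1380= 1.18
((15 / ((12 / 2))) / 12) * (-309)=-515 / 8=-64.38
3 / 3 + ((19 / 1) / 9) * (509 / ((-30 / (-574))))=2775712 / 135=20560.83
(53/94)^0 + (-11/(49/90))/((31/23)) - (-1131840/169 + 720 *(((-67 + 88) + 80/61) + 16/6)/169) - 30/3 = 102833088531/15659371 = 6566.87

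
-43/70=-0.61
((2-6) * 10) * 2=-80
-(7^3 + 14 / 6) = -1036 / 3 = -345.33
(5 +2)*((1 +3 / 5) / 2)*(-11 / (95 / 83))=-25564 / 475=-53.82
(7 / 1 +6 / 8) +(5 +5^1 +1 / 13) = 927 / 52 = 17.83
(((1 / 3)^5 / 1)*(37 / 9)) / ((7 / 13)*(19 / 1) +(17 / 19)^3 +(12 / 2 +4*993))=3299179 / 777877500654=0.00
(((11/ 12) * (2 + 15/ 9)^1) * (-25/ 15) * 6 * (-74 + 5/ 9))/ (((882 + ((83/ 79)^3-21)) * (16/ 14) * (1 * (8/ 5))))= 6900906645325/ 4407212498688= 1.57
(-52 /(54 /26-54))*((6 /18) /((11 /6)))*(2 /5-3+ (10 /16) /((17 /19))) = -72839 /210375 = -0.35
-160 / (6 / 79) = -6320 / 3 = -2106.67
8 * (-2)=-16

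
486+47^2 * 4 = 9322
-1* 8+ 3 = -5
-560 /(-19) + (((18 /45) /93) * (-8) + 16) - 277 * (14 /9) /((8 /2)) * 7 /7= -3301619 /53010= -62.28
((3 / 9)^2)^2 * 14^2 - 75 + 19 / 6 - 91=-25987 / 162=-160.41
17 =17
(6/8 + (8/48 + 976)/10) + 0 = 2951/30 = 98.37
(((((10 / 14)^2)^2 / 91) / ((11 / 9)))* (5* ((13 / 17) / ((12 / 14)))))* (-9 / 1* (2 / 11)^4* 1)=-675000 / 6573618667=-0.00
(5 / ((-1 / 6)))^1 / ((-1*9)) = 10 / 3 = 3.33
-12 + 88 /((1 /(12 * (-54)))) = -57036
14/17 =0.82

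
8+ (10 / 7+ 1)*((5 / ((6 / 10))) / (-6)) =583 / 126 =4.63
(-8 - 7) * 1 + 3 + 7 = -5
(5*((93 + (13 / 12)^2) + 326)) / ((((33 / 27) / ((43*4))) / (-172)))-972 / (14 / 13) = -3915650573 / 77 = -50852604.84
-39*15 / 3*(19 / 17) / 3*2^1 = -2470 / 17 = -145.29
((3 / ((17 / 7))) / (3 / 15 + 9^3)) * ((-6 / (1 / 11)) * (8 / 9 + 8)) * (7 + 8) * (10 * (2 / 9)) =-3080000 / 92973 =-33.13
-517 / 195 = -2.65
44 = 44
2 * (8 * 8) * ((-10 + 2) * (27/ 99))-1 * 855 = -12477/ 11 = -1134.27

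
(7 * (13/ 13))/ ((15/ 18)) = 42/ 5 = 8.40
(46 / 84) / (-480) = -23 / 20160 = -0.00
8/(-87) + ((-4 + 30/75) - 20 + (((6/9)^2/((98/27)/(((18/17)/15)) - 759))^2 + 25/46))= -380391608957209/16432685216490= -23.15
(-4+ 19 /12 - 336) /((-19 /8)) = 8122 /57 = 142.49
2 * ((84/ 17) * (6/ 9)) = 112/ 17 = 6.59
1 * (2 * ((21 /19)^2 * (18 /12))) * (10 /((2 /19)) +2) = 128331 /361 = 355.49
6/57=2/19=0.11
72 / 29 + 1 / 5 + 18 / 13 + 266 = 509077 / 1885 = 270.07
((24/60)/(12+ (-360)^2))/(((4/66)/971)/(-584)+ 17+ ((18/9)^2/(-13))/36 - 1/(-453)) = 9183459714/50568314787677575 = 0.00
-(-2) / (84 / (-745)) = -745 / 42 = -17.74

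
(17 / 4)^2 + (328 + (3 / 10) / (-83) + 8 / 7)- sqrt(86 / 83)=16137937 / 46480- sqrt(7138) / 83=346.18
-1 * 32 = -32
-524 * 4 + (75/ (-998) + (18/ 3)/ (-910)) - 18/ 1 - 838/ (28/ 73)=-4298.87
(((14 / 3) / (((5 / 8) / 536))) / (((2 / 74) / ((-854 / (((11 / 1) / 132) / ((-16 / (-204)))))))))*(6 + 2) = -242802065408 / 255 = -952164962.38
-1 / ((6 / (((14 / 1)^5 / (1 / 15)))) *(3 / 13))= -17479280 / 3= -5826426.67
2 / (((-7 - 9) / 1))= -1 / 8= -0.12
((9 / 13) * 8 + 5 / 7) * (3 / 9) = 569 / 273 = 2.08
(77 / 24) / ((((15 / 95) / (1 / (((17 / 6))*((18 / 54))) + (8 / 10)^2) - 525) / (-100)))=528143 / 864081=0.61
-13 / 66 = -0.20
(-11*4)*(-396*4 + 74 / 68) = 1184018 / 17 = 69648.12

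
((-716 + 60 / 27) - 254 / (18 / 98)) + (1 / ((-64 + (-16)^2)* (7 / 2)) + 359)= -389237 / 224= -1737.67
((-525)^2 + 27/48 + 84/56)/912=77369/256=302.22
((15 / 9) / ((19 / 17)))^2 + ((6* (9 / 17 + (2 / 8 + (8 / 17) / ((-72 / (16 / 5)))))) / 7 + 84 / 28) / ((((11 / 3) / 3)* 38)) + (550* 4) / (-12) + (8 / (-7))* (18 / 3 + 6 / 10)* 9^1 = -21172560349 / 85058820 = -248.92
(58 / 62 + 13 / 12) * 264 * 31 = 16522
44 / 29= 1.52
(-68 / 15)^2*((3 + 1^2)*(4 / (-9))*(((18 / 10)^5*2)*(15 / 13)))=-323606016 / 203125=-1593.14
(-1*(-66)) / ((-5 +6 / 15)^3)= -8250 / 12167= -0.68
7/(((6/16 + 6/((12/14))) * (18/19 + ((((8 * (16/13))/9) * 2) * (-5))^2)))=1040364/132227437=0.01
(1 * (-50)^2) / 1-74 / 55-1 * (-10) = 137976 / 55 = 2508.65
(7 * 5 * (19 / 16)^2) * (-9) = -113715 / 256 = -444.20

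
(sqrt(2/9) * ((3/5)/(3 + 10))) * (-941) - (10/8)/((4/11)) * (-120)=825/2 - 941 * sqrt(2)/65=392.03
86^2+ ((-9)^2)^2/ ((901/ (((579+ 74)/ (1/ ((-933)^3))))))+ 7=-3861920759150.74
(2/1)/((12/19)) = 19/6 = 3.17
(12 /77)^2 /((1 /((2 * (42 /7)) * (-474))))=-819072 /5929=-138.15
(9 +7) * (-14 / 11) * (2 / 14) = -32 / 11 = -2.91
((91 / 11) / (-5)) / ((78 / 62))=-1.32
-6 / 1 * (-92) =552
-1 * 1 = -1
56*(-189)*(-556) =5884704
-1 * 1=-1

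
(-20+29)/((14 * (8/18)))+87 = 4953/56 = 88.45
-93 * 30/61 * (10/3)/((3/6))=-18600/61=-304.92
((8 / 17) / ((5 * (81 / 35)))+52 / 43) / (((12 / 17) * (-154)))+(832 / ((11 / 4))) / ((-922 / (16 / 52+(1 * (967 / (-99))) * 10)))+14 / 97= 25394714560459 / 791517998502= 32.08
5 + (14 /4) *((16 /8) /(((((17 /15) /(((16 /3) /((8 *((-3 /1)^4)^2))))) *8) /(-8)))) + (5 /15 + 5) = 1152479 /111537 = 10.33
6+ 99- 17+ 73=161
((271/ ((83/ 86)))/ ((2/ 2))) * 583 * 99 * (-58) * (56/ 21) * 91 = -18932571674016/ 83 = -228103273180.92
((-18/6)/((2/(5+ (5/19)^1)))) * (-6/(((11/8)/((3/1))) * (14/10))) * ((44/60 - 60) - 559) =-66772800/1463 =-45641.01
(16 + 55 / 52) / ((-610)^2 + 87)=887 / 19353724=0.00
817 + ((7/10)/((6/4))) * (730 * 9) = 3883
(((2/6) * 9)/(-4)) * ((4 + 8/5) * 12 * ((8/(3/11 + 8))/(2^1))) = -1584/65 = -24.37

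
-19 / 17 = -1.12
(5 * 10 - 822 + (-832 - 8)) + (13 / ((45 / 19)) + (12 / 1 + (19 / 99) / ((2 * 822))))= -1297581157 / 813780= -1594.51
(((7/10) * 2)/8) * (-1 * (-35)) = 49/8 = 6.12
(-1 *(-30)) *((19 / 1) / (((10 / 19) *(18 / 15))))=902.50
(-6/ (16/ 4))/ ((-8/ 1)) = 3/ 16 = 0.19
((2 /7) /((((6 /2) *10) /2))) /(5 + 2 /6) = 1 /280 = 0.00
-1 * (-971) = 971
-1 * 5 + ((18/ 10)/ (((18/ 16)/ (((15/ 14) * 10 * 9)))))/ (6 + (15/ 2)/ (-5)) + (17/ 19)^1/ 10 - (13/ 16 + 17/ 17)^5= 6843493787/ 697303040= 9.81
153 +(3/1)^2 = 162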